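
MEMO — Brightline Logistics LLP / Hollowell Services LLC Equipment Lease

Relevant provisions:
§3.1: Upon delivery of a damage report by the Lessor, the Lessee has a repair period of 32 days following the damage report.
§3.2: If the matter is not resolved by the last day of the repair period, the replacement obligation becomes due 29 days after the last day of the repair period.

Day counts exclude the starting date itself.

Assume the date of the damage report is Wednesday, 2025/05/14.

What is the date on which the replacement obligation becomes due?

The last day of the repair period: 32 calendar days after 2025/05/14 is 2025/06/15.
The date on which the replacement obligation becomes due: 2025/06/15 + 29 days = 2025/07/14.

2025/07/14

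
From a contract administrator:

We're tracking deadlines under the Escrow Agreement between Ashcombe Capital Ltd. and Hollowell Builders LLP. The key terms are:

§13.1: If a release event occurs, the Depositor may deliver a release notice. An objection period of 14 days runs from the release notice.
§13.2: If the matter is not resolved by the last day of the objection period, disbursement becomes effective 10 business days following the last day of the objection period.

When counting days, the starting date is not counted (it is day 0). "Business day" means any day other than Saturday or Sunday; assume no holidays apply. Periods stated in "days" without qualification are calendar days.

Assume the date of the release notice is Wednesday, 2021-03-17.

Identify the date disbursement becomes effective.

2021-04-14

The last day of the objection period: 14 calendar days after 2021-03-17 is 2021-03-31.
From Wednesday, 2021-03-31, 10 business days (Apr 1, Apr 2, Apr 5, Apr 6, Apr 7, Apr 8, Apr 9, Apr 12, Apr 13, Apr 14, skipping weekends) brings us to Wednesday, 2021-04-14, which is the date disbursement becomes effective.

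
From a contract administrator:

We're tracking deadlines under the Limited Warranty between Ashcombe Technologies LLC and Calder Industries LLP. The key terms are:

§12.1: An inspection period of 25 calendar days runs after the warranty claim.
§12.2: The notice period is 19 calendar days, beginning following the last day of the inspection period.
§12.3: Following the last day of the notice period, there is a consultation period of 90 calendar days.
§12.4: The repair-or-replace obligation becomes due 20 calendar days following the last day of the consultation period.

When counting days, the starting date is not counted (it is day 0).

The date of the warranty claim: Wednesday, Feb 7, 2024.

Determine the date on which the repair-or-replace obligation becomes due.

Jul 10, 2024

The last day of the inspection period: 25 calendar days after Feb 7, 2024 is Mar 3, 2024.
The last day of the notice period: Mar 3, 2024 + 19 days = Mar 22, 2024.
Adding 90 calendar days to Mar 22, 2024 gives Jun 20, 2024, which is the last day of the consultation period.
The date on which the repair-or-replace obligation becomes due: 20 calendar days after Jun 20, 2024 is Jul 10, 2024.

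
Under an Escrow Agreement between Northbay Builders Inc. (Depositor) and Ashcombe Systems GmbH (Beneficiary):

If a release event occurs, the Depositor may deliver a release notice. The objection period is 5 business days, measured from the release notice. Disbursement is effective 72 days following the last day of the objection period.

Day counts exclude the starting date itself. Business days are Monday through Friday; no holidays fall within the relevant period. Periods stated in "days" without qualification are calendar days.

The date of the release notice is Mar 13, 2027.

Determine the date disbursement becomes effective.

The last day of the objection period: 5 business days after Saturday, Mar 13, 2027, skipping weekends — Mar 15, Mar 16, Mar 17, Mar 18, Mar 19 — lands on Friday, Mar 19, 2027.
The date disbursement becomes effective: Mar 19, 2027 + 72 days = May 30, 2027.

May 30, 2027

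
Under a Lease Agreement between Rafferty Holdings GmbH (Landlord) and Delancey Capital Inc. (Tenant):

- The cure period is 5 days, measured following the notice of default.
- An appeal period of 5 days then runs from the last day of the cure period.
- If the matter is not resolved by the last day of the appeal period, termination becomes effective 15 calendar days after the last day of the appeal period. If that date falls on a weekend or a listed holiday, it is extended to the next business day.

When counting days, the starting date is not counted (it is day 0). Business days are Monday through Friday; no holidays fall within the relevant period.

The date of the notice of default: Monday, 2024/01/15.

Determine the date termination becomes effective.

Adding 5 calendar days to 2024/01/15 gives 2024/01/20, which is the last day of the cure period.
The last day of the appeal period: 5 calendar days after 2024/01/20 is 2024/01/25.
Adding 15 calendar days to 2024/01/25 gives 2024/02/09, which is the date termination becomes effective. 2024/02/09 is a Friday, so no roll-forward applies.

2024/02/09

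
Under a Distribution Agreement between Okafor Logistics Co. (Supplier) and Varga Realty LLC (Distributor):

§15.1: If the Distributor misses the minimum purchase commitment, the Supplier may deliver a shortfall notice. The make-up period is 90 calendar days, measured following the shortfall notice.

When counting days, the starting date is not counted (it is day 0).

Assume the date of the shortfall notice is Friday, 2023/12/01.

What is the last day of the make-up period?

2024/02/29

Adding 90 calendar days to 2023/12/01 gives 2024/02/29, which is the last day of the make-up period.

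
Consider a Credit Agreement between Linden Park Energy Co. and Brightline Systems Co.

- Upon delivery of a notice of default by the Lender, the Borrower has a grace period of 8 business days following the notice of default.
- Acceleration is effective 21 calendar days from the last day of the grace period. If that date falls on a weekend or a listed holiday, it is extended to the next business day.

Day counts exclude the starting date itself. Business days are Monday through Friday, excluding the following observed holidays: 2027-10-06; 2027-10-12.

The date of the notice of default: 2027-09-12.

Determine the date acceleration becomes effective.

2027-10-13

The last day of the grace period: 8 business days after Sunday, 2027-09-12, skipping weekends — Sep 13, Sep 14, Sep 15, Sep 16, Sep 17, Sep 20, Sep 21, Sep 22 — lands on Wednesday, 2027-09-22.
The date acceleration becomes effective: 21 calendar days after 2027-09-22 is 2027-10-13. 2027-10-13 is a Wednesday and is not a listed holiday, so no roll-forward applies.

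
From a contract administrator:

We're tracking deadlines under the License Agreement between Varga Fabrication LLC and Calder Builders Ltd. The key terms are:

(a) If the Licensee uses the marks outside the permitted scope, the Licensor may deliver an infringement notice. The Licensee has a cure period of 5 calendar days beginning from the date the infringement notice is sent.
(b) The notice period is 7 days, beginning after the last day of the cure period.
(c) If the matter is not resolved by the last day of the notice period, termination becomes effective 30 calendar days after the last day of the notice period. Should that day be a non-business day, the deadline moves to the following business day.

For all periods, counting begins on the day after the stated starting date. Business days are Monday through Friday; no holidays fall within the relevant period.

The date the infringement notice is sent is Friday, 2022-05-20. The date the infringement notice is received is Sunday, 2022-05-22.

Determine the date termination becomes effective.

2022-07-01

Adding 5 calendar days to 2022-05-20 gives 2022-05-25, which is the last day of the cure period.
The last day of the notice period: 2022-05-25 + 7 days = 2022-06-01.
Adding 30 calendar days to 2022-06-01 gives 2022-07-01, which is the date termination becomes effective. 2022-07-01 is a Friday, so no roll-forward applies.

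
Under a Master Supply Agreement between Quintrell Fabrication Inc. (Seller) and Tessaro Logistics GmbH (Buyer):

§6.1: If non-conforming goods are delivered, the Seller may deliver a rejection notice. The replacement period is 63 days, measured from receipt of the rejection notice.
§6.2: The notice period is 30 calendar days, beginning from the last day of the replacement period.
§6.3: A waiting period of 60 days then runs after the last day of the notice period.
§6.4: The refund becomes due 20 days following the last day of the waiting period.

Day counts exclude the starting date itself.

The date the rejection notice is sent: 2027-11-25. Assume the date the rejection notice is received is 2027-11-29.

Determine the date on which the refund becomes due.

2028-05-20

The last day of the replacement period: 2027-11-29 + 63 days = 2028-01-31.
The last day of the notice period: 30 calendar days after 2028-01-31 is 2028-03-01.
The last day of the waiting period: 60 calendar days after 2028-03-01 is 2028-04-30.
The date on which the refund becomes due: 20 calendar days after 2028-04-30 is 2028-05-20.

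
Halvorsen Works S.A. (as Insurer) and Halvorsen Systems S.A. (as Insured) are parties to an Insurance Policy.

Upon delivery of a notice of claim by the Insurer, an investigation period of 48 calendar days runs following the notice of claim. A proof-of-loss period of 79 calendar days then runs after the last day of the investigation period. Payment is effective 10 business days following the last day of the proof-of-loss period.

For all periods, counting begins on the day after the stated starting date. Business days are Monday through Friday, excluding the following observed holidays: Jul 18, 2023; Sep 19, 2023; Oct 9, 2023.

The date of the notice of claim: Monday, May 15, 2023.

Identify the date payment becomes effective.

The last day of the investigation period: May 15, 2023 + 48 days = Jul 2, 2023.
The last day of the proof-of-loss period: 79 calendar days after Jul 2, 2023 is Sep 19, 2023.
From Tuesday, Sep 19, 2023, 10 business days (Sep 20, Sep 21, Sep 22, Sep 25, Sep 26, Sep 27, Sep 28, Sep 29, Oct 2, Oct 3, skipping weekends) brings us to Tuesday, Oct 3, 2023, which is the date payment becomes effective.

Oct 3, 2023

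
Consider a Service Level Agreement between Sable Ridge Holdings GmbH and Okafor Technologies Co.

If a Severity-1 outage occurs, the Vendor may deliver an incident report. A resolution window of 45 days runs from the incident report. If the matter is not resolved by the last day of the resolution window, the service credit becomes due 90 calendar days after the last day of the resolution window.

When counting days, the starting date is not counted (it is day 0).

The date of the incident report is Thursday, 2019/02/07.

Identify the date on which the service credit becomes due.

The last day of the resolution window: 45 calendar days after 2019/02/07 is 2019/03/24.
The date on which the service credit becomes due: 2019/03/24 + 90 days = 2019/06/22.

2019/06/22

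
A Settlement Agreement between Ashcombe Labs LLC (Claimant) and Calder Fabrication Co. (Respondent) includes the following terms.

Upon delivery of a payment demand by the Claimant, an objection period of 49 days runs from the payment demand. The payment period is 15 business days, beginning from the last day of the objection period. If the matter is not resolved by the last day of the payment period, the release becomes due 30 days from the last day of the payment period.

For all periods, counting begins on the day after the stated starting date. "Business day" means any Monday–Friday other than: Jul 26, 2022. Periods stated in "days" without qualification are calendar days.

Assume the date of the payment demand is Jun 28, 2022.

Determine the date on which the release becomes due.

Adding 49 calendar days to Jun 28, 2022 gives Aug 16, 2022, which is the last day of the objection period.
The last day of the payment period: 15 business days after Tuesday, Aug 16, 2022, skipping weekends — Aug 17, Aug 18, Aug 19, Aug 22, …, Sep 2, Sep 5, Sep 6 — lands on Tuesday, Sep 6, 2022.
Adding 30 calendar days to Sep 6, 2022 gives Oct 6, 2022, which is the date on which the release becomes due.

Oct 6, 2022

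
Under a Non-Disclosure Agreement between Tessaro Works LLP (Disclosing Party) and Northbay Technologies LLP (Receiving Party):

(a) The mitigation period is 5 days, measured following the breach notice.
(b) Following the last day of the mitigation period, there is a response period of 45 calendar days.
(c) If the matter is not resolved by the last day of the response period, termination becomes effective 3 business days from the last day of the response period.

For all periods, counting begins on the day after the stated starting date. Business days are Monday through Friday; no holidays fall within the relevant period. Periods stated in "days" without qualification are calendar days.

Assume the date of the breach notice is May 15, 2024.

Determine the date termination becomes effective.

The last day of the mitigation period: May 15, 2024 + 5 days = May 20, 2024.
Adding 45 calendar days to May 20, 2024 gives Jul 4, 2024, which is the last day of the response period.
The date termination becomes effective: 3 business days after Thursday, Jul 4, 2024, skipping weekends — Jul 5, Jul 8, Jul 9 — lands on Tuesday, Jul 9, 2024.

Jul 9, 2024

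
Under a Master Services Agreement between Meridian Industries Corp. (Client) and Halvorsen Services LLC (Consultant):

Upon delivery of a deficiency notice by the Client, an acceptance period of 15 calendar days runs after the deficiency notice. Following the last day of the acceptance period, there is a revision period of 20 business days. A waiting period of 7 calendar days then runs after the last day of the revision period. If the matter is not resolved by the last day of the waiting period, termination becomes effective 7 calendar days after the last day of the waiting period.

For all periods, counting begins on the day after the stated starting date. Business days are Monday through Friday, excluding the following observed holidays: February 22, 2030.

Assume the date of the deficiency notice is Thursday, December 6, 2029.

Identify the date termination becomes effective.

The last day of the acceptance period: 15 calendar days after December 6, 2029 is December 21, 2029.
From Friday, December 21, 2029, 20 business days (Dec 24, Dec 25, Dec 26, Dec 27, …, Jan 16, Jan 17, Jan 18, skipping weekends) brings us to Friday, January 18, 2030, which is the last day of the revision period.
The last day of the waiting period: January 18, 2030 + 7 days = January 25, 2030.
Adding 7 calendar days to January 25, 2030 gives February 1, 2030, which is the date termination becomes effective.

February 1, 2030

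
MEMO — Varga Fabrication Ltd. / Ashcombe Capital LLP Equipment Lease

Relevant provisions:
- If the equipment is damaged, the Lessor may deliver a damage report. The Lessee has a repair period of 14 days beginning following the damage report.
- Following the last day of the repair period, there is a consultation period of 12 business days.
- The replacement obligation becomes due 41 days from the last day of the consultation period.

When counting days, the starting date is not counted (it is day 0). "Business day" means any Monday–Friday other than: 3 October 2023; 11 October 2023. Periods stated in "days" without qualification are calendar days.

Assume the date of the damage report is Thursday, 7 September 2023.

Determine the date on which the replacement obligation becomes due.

20 November 2023

The last day of the repair period: 7 September 2023 + 14 days = 21 September 2023.
The last day of the consultation period: counting 12 business days from Thursday, 21 September 2023 (Sep 22, Sep 25, Sep 26, Sep 27, …, Oct 6, Oct 9, Oct 10, skipping weekends and the listed holiday on Oct 3) reaches Tuesday, 10 October 2023.
Adding 41 calendar days to 10 October 2023 gives 20 November 2023, which is the date on which the replacement obligation becomes due.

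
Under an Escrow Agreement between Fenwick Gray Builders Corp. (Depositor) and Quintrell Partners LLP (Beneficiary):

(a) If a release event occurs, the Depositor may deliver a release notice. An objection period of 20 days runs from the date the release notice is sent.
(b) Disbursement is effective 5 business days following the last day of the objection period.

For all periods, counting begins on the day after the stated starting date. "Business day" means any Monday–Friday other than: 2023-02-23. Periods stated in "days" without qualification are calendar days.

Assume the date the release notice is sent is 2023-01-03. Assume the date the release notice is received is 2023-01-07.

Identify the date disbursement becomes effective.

The last day of the objection period: 20 calendar days after 2023-01-03 is 2023-01-23.
The date disbursement becomes effective: counting 5 business days from Monday, 2023-01-23 (Jan 24, Jan 25, Jan 26, Jan 27, Jan 30, skipping weekends) reaches Monday, 2023-01-30.

2023-01-30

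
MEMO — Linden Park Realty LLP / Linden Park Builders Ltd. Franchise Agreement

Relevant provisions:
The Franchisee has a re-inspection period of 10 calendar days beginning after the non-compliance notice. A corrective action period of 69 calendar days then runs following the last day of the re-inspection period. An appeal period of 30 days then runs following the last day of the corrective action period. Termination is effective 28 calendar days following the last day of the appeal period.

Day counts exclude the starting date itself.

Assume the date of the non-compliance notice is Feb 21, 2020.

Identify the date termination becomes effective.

The last day of the re-inspection period: Feb 21, 2020 + 10 days = Mar 2, 2020.
Adding 69 calendar days to Mar 2, 2020 gives May 10, 2020, which is the last day of the corrective action period.
The last day of the appeal period: 30 calendar days after May 10, 2020 is Jun 9, 2020.
Adding 28 calendar days to Jun 9, 2020 gives Jul 7, 2020, which is the date termination becomes effective.

Jul 7, 2020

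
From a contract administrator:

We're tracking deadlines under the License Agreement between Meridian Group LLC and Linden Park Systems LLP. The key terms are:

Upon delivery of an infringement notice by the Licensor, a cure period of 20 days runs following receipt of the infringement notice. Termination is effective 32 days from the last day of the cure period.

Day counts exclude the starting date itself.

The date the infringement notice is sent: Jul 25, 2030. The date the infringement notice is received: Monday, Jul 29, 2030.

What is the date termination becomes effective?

The last day of the cure period: Jul 29, 2030 + 20 days = Aug 18, 2030.
The date termination becomes effective: 32 calendar days after Aug 18, 2030 is Sep 19, 2030.

Sep 19, 2030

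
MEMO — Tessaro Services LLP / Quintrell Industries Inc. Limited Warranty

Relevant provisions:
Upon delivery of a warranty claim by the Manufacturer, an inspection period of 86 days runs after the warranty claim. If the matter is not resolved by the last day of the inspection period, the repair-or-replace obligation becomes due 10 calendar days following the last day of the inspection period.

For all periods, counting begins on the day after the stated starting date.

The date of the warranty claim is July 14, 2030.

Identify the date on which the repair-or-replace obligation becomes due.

October 18, 2030

Adding 86 calendar days to July 14, 2030 gives October 8, 2030, which is the last day of the inspection period.
The date on which the repair-or-replace obligation becomes due: October 8, 2030 + 10 days = October 18, 2030.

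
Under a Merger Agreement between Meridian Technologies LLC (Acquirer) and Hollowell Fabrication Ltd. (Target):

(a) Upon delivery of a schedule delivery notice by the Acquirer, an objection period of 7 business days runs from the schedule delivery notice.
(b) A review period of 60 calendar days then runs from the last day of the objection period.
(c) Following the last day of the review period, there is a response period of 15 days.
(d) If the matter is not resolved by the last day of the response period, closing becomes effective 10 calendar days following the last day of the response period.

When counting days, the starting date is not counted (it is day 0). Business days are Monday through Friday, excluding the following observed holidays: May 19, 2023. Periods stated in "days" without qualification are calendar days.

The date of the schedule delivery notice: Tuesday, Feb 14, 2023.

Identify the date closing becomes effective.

The last day of the objection period: counting 7 business days from Tuesday, Feb 14, 2023 (Feb 15, Feb 16, Feb 17, Feb 20, Feb 21, Feb 22, Feb 23, skipping weekends) reaches Thursday, Feb 23, 2023.
The last day of the review period: 60 calendar days after Feb 23, 2023 is Apr 24, 2023.
The last day of the response period: Apr 24, 2023 + 15 days = May 9, 2023.
The date closing becomes effective: May 9, 2023 + 10 days = May 19, 2023.

May 19, 2023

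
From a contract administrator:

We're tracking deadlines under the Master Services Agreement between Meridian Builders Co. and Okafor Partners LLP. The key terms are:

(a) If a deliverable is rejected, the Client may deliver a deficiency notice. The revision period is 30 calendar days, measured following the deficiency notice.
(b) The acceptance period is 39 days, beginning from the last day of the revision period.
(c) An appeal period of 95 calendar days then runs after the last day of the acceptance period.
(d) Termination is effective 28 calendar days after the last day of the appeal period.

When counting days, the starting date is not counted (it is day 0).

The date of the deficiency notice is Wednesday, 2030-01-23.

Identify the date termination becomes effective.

2030-08-03

The last day of the revision period: 30 calendar days after 2030-01-23 is 2030-02-22.
The last day of the acceptance period: 2030-02-22 + 39 days = 2030-04-02.
Adding 95 calendar days to 2030-04-02 gives 2030-07-06, which is the last day of the appeal period.
The date termination becomes effective: 2030-07-06 + 28 days = 2030-08-03.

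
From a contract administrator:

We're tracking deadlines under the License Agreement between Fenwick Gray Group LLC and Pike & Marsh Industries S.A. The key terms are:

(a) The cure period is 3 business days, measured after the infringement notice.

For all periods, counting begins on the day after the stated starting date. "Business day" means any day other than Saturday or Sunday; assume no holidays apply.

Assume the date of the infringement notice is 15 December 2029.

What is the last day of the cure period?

From Saturday, 15 December 2029, 3 business days (Dec 17, Dec 18, Dec 19, skipping weekends) brings us to Wednesday, 19 December 2029, which is the last day of the cure period.

19 December 2029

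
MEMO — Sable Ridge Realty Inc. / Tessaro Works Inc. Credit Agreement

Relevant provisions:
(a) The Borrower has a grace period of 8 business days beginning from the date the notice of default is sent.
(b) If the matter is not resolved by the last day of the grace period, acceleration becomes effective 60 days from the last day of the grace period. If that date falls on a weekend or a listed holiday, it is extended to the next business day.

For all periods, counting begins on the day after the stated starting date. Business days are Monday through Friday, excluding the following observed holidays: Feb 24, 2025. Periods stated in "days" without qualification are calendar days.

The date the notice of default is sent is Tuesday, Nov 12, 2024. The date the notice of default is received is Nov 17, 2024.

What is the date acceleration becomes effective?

Jan 21, 2025

The last day of the grace period: counting 8 business days from Tuesday, Nov 12, 2024 (Nov 13, Nov 14, Nov 15, Nov 18, Nov 19, Nov 20, Nov 21, Nov 22, skipping weekends) reaches Friday, Nov 22, 2024.
The date acceleration becomes effective: Nov 22, 2024 + 60 days = Jan 21, 2025. Jan 21, 2025 is a Tuesday and is not a listed holiday, so no roll-forward applies.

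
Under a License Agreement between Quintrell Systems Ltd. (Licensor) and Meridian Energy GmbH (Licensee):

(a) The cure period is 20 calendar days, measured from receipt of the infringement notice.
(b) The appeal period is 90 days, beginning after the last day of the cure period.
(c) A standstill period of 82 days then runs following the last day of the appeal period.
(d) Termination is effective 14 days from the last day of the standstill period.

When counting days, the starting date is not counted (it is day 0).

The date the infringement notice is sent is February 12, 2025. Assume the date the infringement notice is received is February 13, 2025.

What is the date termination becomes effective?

September 7, 2025

Adding 20 calendar days to February 13, 2025 gives March 5, 2025, which is the last day of the cure period.
The last day of the appeal period: March 5, 2025 + 90 days = June 3, 2025.
The last day of the standstill period: June 3, 2025 + 82 days = August 24, 2025.
The date termination becomes effective: August 24, 2025 + 14 days = September 7, 2025.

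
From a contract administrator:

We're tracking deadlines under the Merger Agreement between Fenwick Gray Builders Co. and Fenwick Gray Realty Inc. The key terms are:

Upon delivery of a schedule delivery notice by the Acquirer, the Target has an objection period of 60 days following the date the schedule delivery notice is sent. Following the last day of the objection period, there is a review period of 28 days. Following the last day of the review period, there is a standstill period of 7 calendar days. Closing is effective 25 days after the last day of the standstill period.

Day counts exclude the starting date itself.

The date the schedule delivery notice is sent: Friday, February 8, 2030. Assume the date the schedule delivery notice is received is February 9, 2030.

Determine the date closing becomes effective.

The last day of the objection period: February 8, 2030 + 60 days = April 9, 2030.
The last day of the review period: April 9, 2030 + 28 days = May 7, 2030.
Adding 7 calendar days to May 7, 2030 gives May 14, 2030, which is the last day of the standstill period.
The date closing becomes effective: 25 calendar days after May 14, 2030 is June 8, 2030.

June 8, 2030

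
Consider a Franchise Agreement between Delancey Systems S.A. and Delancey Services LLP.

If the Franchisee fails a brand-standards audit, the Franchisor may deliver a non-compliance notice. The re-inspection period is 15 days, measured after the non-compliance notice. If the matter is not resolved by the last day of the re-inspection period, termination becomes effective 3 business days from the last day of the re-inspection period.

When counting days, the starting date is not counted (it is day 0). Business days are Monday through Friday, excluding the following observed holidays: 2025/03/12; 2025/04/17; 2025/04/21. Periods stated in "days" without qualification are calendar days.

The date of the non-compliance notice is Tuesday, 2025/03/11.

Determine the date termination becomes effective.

2025/03/31

Adding 15 calendar days to 2025/03/11 gives 2025/03/26, which is the last day of the re-inspection period.
The date termination becomes effective: 3 business days after Wednesday, 2025/03/26, skipping weekends — Mar 27, Mar 28, Mar 31 — lands on Monday, 2025/03/31.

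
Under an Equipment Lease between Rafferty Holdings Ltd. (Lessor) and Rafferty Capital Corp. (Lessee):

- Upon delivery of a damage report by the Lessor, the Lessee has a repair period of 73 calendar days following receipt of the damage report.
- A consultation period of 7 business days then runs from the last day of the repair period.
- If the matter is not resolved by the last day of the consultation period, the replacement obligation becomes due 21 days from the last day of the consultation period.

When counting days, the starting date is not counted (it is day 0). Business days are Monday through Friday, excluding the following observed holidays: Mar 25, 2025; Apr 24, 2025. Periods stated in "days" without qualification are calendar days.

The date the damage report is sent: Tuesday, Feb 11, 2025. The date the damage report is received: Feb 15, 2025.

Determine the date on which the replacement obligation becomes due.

Adding 73 calendar days to Feb 15, 2025 gives Apr 29, 2025, which is the last day of the repair period.
The last day of the consultation period: counting 7 business days from Tuesday, Apr 29, 2025 (Apr 30, May 1, May 2, May 5, May 6, May 7, May 8, skipping weekends) reaches Thursday, May 8, 2025.
The date on which the replacement obligation becomes due: 21 calendar days after May 8, 2025 is May 29, 2025.

May 29, 2025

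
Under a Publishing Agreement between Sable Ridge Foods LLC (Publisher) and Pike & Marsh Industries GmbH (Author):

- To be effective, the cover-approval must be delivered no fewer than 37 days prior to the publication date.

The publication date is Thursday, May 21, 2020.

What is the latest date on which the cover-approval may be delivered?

April 14, 2020

Counting back 37 calendar days from May 21, 2020 gives April 14, 2020.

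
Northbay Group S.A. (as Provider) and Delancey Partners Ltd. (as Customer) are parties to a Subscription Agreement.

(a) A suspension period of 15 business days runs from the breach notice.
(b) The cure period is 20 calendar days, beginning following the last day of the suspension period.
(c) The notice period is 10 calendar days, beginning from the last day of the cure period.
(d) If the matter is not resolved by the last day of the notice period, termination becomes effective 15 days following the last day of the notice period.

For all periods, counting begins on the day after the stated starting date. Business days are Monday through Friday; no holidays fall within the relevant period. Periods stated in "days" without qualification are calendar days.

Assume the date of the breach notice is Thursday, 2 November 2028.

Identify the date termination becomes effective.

7 January 2029

From Thursday, 2 November 2028, 15 business days (Nov 3, Nov 6, Nov 7, Nov 8, …, Nov 21, Nov 22, Nov 23, skipping weekends) brings us to Thursday, 23 November 2028, which is the last day of the suspension period.
The last day of the cure period: 20 calendar days after 23 November 2028 is 13 December 2028.
The last day of the notice period: 13 December 2028 + 10 days = 23 December 2028.
The date termination becomes effective: 23 December 2028 + 15 days = 7 January 2029.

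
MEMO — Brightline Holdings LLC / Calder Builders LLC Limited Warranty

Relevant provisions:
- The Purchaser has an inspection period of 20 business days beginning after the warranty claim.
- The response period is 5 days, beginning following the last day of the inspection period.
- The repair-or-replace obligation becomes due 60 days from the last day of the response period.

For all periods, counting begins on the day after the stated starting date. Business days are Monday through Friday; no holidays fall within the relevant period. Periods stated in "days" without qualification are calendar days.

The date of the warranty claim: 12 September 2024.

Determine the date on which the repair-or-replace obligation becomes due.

From Thursday, 12 September 2024, 20 business days (Sep 13, Sep 16, Sep 17, Sep 18, …, Oct 8, Oct 9, Oct 10, skipping weekends) brings us to Thursday, 10 October 2024, which is the last day of the inspection period.
Adding 5 calendar days to 10 October 2024 gives 15 October 2024, which is the last day of the response period.
Adding 60 calendar days to 15 October 2024 gives 14 December 2024, which is the date on which the repair-or-replace obligation becomes due.

14 December 2024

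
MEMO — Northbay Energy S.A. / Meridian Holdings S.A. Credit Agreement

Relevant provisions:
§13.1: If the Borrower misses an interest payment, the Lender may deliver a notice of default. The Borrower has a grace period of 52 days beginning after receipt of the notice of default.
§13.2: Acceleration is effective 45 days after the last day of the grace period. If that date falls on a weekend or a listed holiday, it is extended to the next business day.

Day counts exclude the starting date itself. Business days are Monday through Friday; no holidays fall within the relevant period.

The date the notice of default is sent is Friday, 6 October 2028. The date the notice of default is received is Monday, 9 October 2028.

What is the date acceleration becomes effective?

15 January 2029

The last day of the grace period: 52 calendar days after 9 October 2028 is 30 November 2028.
The date acceleration becomes effective: 30 November 2028 + 45 days = 14 January 2029. That falls on a Sunday, so it rolls to the next business day, Monday, 15 January 2029.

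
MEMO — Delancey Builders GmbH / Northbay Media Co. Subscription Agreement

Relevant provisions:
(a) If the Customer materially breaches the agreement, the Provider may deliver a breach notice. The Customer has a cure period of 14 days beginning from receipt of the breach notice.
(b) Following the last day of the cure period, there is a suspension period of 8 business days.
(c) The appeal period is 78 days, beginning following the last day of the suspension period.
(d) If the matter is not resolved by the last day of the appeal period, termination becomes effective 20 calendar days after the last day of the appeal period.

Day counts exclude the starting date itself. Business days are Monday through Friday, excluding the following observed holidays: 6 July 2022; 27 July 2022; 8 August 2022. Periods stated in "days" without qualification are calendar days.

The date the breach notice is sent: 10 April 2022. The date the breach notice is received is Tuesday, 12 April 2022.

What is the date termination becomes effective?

12 August 2022

The last day of the cure period: 14 calendar days after 12 April 2022 is 26 April 2022.
The last day of the suspension period: counting 8 business days from Tuesday, 26 April 2022 (Apr 27, Apr 28, Apr 29, May 2, May 3, May 4, May 5, May 6, skipping weekends) reaches Friday, 6 May 2022.
Adding 78 calendar days to 6 May 2022 gives 23 July 2022, which is the last day of the appeal period.
The date termination becomes effective: 20 calendar days after 23 July 2022 is 12 August 2022.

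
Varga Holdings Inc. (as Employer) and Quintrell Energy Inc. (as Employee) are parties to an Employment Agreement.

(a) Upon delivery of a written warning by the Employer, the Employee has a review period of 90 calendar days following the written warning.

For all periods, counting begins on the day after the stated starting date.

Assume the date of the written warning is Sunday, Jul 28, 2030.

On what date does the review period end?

Oct 26, 2030

The last day of the review period: Jul 28, 2030 + 90 days = Oct 26, 2030.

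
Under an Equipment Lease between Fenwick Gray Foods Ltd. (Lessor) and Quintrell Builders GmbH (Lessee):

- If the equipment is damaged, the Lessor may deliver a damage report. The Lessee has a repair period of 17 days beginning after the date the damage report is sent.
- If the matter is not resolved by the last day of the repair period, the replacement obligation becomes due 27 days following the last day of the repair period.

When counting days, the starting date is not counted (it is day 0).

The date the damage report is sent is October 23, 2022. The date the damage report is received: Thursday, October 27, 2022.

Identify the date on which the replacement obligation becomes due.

Adding 17 calendar days to October 23, 2022 gives November 9, 2022, which is the last day of the repair period.
The date on which the replacement obligation becomes due: 27 calendar days after November 9, 2022 is December 6, 2022.

December 6, 2022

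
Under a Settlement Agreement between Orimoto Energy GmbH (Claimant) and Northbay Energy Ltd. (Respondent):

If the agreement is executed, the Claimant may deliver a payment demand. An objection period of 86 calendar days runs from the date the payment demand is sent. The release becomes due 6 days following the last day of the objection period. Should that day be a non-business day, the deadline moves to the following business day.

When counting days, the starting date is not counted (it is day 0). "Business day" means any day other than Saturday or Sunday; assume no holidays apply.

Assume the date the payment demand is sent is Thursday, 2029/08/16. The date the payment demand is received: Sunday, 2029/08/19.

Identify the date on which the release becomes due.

2029/11/16

The last day of the objection period: 2029/08/16 + 86 days = 2029/11/10.
The date on which the release becomes due: 6 calendar days after 2029/11/10 is 2029/11/16. 2029/11/16 is a Friday, so no roll-forward applies.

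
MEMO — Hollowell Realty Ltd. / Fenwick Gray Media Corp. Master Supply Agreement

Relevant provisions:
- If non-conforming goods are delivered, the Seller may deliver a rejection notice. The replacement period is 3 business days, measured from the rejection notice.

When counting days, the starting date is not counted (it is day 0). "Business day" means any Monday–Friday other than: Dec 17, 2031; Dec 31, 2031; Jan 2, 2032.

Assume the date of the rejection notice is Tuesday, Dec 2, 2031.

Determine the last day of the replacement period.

From Tuesday, Dec 2, 2031, 3 business days (Dec 3, Dec 4, Dec 5, skipping weekends) brings us to Friday, Dec 5, 2031, which is the last day of the replacement period.

Dec 5, 2031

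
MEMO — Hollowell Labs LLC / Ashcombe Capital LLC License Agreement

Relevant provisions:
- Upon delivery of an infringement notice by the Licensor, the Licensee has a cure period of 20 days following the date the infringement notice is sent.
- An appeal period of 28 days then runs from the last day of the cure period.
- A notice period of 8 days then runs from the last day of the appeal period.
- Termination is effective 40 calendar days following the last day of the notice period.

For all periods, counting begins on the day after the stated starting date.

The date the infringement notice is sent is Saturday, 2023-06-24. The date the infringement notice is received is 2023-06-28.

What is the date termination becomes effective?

2023-09-28

Adding 20 calendar days to 2023-06-24 gives 2023-07-14, which is the last day of the cure period.
The last day of the appeal period: 28 calendar days after 2023-07-14 is 2023-08-11.
The last day of the notice period: 8 calendar days after 2023-08-11 is 2023-08-19.
Adding 40 calendar days to 2023-08-19 gives 2023-09-28, which is the date termination becomes effective.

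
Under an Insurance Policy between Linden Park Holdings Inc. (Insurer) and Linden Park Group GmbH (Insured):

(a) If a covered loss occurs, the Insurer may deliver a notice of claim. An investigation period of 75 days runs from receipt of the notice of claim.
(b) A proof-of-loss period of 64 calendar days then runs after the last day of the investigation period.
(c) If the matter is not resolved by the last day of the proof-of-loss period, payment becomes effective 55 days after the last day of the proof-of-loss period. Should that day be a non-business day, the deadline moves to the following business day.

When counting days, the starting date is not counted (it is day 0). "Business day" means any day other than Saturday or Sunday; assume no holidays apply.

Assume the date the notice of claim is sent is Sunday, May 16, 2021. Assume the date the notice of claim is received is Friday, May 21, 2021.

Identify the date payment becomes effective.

Dec 1, 2021

Adding 75 calendar days to May 21, 2021 gives Aug 4, 2021, which is the last day of the investigation period.
The last day of the proof-of-loss period: 64 calendar days after Aug 4, 2021 is Oct 7, 2021.
The date payment becomes effective: 55 calendar days after Oct 7, 2021 is Dec 1, 2021. Dec 1, 2021 is a Wednesday, so no roll-forward applies.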